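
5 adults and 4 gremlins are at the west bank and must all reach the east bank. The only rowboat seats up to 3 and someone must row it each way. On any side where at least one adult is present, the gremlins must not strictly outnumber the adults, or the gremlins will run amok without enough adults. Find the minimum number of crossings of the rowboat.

7

Counting alone: each trip to the east bank takes at most 3 across and each return brings at least 1 back, so after t trips out (and t−1 returns) at most 3t − (t−1) of the 9 are across; that first reaches 9 at t = 4, so at least 7 crossings are needed.
The plan below uses exactly 7 crossings, so it is optimal:
1. 3 gremlins → the east bank.  (the west bank: 5A 1G; the east bank: 0A 3G)
2. 1 gremlin ← the west bank.  (the west bank: 5A 2G; the east bank: 0A 2G)
3. 3 adults → the east bank.  (the west bank: 2A 2G; the east bank: 3A 2G)
4. 1 adult ← the west bank.  (the west bank: 3A 2G; the east bank: 2A 2G)
5. 2 adults and 1 gremlin → the east bank.  (the west bank: 1A 1G; the east bank: 4A 3G)
6. 1 adult ← the west bank.  (the west bank: 2A 1G; the east bank: 3A 3G)
7. 2 adults and 1 gremlin → the east bank.  (the west bank: 0A 0G; the east bank: 5A 4G)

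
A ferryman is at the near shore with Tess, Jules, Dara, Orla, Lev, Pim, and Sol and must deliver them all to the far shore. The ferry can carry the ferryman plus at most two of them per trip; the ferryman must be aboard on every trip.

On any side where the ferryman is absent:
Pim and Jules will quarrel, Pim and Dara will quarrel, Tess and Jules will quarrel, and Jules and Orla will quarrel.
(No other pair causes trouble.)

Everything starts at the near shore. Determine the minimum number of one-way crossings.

7

Counting alone: the ferryman can take at most 2 across per trip to the far shore, so moving all 7 needs at least 4 loaded trips out, with a return between consecutive ones — at least 7 crossings.
The plan below uses exactly 7 crossings, so it is optimal:
1. Ferryman goes to the far shore with Dara and Jules.  [the near shore: Lev, Orla, Pim, Sol, Tess | the far shore: Dara, Jules]
2. Ferryman goes back to the near shore alone.  [the near shore: Lev, Orla, Pim, Sol, Tess | the far shore: Dara, Jules]
3. Ferryman goes to the far shore with Lev and Sol.  [the near shore: Orla, Pim, Tess | the far shore: Dara, Jules, Lev, Sol]
4. Ferryman goes back to the near shore alone.  [the near shore: Orla, Pim, Tess | the far shore: Dara, Jules, Lev, Sol]
5. Ferryman goes to the far shore with Orla and Tess.  [the near shore: Pim | the far shore: Dara, Jules, Lev, Orla, Sol, Tess]
6. Ferryman goes back to the near shore with Jules.  [the near shore: Jules, Pim | the far shore: Dara, Lev, Orla, Sol, Tess]
7. Ferryman goes to the far shore with Jules and Pim.  [the near shore: — | the far shore: Dara, Jules, Lev, Orla, Pim, Sol, Tess]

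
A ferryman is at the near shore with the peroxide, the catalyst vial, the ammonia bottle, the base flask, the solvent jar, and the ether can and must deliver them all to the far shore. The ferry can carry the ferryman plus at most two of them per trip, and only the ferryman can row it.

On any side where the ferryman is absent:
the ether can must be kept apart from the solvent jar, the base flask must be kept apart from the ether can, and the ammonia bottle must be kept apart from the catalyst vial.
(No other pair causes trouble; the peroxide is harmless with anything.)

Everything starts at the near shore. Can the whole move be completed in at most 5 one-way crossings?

No

Counting alone: the ferryman can take at most 2 across per trip to the far shore, so moving all 6 needs at least 3 loaded trips out, with a return between consecutive ones — at least 5 crossings.
The safety rule pushes this higher. Following every safe sequence of crossings, the most of the 6 that can be at the far shore as the ferry arrives there on crossing 5 is 5 — never all 6.
So the move cannot be finished within 5 crossings. (The shortest complete plan takes 7:)
1. Ferryman goes to the far shore with the catalyst vial and the ether can.
2. Ferryman goes back to the near shore alone.
3. Ferryman goes to the far shore with the peroxide.
4. Ferryman goes back to the near shore alone.
5. Ferryman goes to the far shore with the base flask and the solvent jar.
6. Ferryman goes back to the near shore with the ether can.
7. Ferryman goes to the far shore with the ammonia bottle and the ether can.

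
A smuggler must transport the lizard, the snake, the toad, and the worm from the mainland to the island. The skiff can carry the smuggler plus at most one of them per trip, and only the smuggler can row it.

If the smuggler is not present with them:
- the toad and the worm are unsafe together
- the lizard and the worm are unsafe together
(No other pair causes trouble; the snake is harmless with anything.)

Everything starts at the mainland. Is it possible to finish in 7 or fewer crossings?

Counting alone: the smuggler can take at most 1 across per trip to the island, so moving all 4 needs at least 4 loaded trips out, with a return between consecutive ones — at least 7 crossings.
The safety rule pushes this higher. Following every safe sequence of crossings, the most of the 4 that can be at the island as the skiff arrives there on crossing 7 is 3 — never all 4.
So the move cannot be finished within 7 crossings. (The shortest complete plan takes 9:)
1. Smuggler goes to the island with the worm.
2. Smuggler goes back to the mainland alone.
3. Smuggler goes to the island with the lizard.
4. Smuggler goes back to the mainland with the worm.
5. Smuggler goes to the island with the toad.
6. Smuggler goes back to the mainland alone.
7. Smuggler goes to the island with the snake.
8. Smuggler goes back to the mainland alone.
9. Smuggler goes to the island with the worm.

No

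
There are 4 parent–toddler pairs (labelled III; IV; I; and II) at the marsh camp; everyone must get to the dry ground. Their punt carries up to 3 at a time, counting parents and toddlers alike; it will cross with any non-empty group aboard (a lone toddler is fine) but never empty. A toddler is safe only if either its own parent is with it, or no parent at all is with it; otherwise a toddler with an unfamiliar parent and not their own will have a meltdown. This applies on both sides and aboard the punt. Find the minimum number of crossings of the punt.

Counting alone: each trip to the dry ground takes at most 3 across and each return brings at least 1 back, so after t trips out (and t−1 returns) at most 3t − (t−1) of the 8 are across; that first reaches 8 at t = 4, so at least 7 crossings are needed.
The safety rule pushes this higher. Following every safe sequence of crossings, the most of the 8 that can be at the dry ground as the punt arrives there on crossing 7 is 7 — never all 8.
So no plan with fewer than 9 crossings exists, and this one achieves 9:
1. parent III and toddler III cross → the dry ground.
2. parent III crosses ← the marsh camp.
3. parent III, parent IV, and toddler IV cross → the dry ground.
4. parent III and toddler III cross ← the marsh camp.
5. parent I, parent II, and parent III cross → the dry ground.
6. toddler IV crosses ← the marsh camp.
7. toddler III and toddler IV cross → the dry ground.
8. toddler III crosses ← the marsh camp.
9. toddler I, toddler II, and toddler III cross → the dry ground.

9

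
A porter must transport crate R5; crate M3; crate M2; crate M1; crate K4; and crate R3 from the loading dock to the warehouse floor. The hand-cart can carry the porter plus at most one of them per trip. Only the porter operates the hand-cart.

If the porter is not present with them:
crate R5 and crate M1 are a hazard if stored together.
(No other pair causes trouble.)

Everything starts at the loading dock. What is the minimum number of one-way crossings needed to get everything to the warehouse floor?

Counting alone: the porter can take at most 1 across per trip to the warehouse floor, so moving all 6 needs at least 6 loaded trips out, with a return between consecutive ones — at least 11 crossings.
The plan below uses exactly 11 crossings, so it is optimal:
1. Porter goes to the warehouse floor with crate R5.  [the loading dock: crate K4, crate M1, crate M2, crate M3, crate R3 | the warehouse floor: crate R5]
2. Porter goes back to the loading dock alone.  [the loading dock: crate K4, crate M1, crate M2, crate M3, crate R3 | the warehouse floor: crate R5]
3. Porter goes to the warehouse floor with crate M3.  [the loading dock: crate K4, crate M1, crate M2, crate R3 | the warehouse floor: crate M3, crate R5]
4. Porter goes back to the loading dock alone.  [the loading dock: crate K4, crate M1, crate M2, crate R3 | the warehouse floor: crate M3, crate R5]
5. Porter goes to the warehouse floor with crate M2.  [the loading dock: crate K4, crate M1, crate R3 | the warehouse floor: crate M2, crate M3, crate R5]
6. Porter goes back to the loading dock alone.  [the loading dock: crate K4, crate M1, crate R3 | the warehouse floor: crate M2, crate M3, crate R5]
7. Porter goes to the warehouse floor with crate K4.  [the loading dock: crate M1, crate R3 | the warehouse floor: crate K4, crate M2, crate M3, crate R5]
8. Porter goes back to the loading dock alone.  [the loading dock: crate M1, crate R3 | the warehouse floor: crate K4, crate M2, crate M3, crate R5]
9. Porter goes to the warehouse floor with crate R3.  [the loading dock: crate M1 | the warehouse floor: crate K4, crate M2, crate M3, crate R3, crate R5]
10. Porter goes back to the loading dock alone.  [the loading dock: crate M1 | the warehouse floor: crate K4, crate M2, crate M3, crate R3, crate R5]
11. Porter goes to the warehouse floor with crate M1.  [the loading dock: — | the warehouse floor: crate K4, crate M1, crate M2, crate M3, crate R3, crate R5]

11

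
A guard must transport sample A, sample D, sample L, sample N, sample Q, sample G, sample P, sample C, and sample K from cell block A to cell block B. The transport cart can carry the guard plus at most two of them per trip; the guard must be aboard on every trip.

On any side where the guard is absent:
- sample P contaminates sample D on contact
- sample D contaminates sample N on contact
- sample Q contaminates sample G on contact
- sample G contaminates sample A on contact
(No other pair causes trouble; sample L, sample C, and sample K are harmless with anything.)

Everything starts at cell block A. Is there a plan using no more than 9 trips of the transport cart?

Counting alone: the guard can take at most 2 across per trip to cell block B, so moving all 9 needs at least 5 loaded trips out, with a return between consecutive ones — at least 9 crossings.
The safety rule pushes this higher. Following every safe sequence of crossings, the most of the 9 that can be at cell block B as the transport cart arrives there on crossing 9 is 8 — never all 9.
So the move cannot be finished within 9 crossings. (The shortest complete plan takes 11:)
1. Guard goes to cell block B with sample D and sample G.
2. Guard goes back to cell block A alone.
3. Guard goes to cell block B with sample A.
4. Guard goes back to cell block A with sample G.
5. Guard goes to cell block B with sample L and sample Q.
6. Guard goes back to cell block A alone.
7. Guard goes to cell block B with sample N and sample P.
8. Guard goes back to cell block A with sample D.
9. Guard goes to cell block B with sample C and sample K.
10. Guard goes back to cell block A alone.
11. Guard goes to cell block B with sample D and sample G.

No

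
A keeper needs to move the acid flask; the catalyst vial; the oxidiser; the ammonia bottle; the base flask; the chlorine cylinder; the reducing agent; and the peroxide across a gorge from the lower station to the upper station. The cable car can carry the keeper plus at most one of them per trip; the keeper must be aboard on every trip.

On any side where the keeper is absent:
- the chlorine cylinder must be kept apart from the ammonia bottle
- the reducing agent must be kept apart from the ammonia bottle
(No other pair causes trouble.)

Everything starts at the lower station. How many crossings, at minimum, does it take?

Counting alone: the keeper can take at most 1 across per trip to the upper station, so moving all 8 needs at least 8 loaded trips out, with a return between consecutive ones — at least 15 crossings.
The safety rule pushes this higher. Following every safe sequence of crossings, the most of the 8 that can be at the upper station as the cable car arrives there on crossing 15 is 7 — never all 8.
So no plan with fewer than 17 crossings exists, and this one achieves 17:
1. Keeper goes to the upper station with the ammonia bottle.
2. Keeper goes back to the lower station alone.
3. Keeper goes to the upper station with the acid flask.
4. Keeper goes back to the lower station alone.
5. Keeper goes to the upper station with the catalyst vial.
6. Keeper goes back to the lower station alone.
7. Keeper goes to the upper station with the oxidiser.
8. Keeper goes back to the lower station alone.
9. Keeper goes to the upper station with the base flask.
10. Keeper goes back to the lower station alone.
11. Keeper goes to the upper station with the chlorine cylinder.
12. Keeper goes back to the lower station with the ammonia bottle.
13. Keeper goes to the upper station with the reducing agent.
14. Keeper goes back to the lower station alone.
15. Keeper goes to the upper station with the peroxide.
16. Keeper goes back to the lower station alone.
17. Keeper goes to the upper station with the ammonia bottle.

17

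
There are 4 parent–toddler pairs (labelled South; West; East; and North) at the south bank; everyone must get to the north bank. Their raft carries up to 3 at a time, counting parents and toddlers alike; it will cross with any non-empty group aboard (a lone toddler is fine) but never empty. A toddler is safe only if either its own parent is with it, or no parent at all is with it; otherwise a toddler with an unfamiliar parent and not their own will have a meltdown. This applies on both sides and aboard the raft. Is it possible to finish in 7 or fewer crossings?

No

Counting alone: each trip to the north bank takes at most 3 across and each return brings at least 1 back, so after t trips out (and t−1 returns) at most 3t − (t−1) of the 8 are across; that first reaches 8 at t = 4, so at least 7 crossings are needed.
The safety rule pushes this higher. Following every safe sequence of crossings, the most of the 8 that can be at the north bank as the raft arrives there on crossing 7 is 7 — never all 8.
So the move cannot be finished within 7 crossings. (The shortest complete plan takes 9:)
1. parent South and toddler South cross → the north bank.
2. parent South crosses ← the south bank.
3. parent South, parent West, and toddler West cross → the north bank.
4. parent South and toddler South cross ← the south bank.
5. parent East, parent North, and parent South cross → the north bank.
6. toddler West crosses ← the south bank.
7. toddler South and toddler West cross → the north bank.
8. toddler South crosses ← the south bank.
9. toddler East, toddler North, and toddler South cross → the north bank.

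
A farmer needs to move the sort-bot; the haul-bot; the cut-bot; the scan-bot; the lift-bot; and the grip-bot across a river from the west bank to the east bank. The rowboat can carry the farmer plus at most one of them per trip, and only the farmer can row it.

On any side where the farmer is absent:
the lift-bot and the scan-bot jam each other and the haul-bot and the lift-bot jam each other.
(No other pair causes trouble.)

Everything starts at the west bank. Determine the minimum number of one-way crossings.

Counting alone: the farmer can take at most 1 across per trip to the east bank, so moving all 6 needs at least 6 loaded trips out, with a return between consecutive ones — at least 11 crossings.
The safety rule pushes this higher. Following every safe sequence of crossings, the most of the 6 that can be at the east bank as the rowboat arrives there on crossing 11 is 5 — never all 6.
So no plan with fewer than 13 crossings exists, and this one achieves 13:
1. Farmer goes to the east bank with the lift-bot.  [the west bank: the cut-bot, the grip-bot, the haul-bot, the scan-bot, the sort-bot | the east bank: the lift-bot]
2. Farmer goes back to the west bank alone.  [the west bank: the cut-bot, the grip-bot, the haul-bot, the scan-bot, the sort-bot | the east bank: the lift-bot]
3. Farmer goes to the east bank with the sort-bot.  [the west bank: the cut-bot, the grip-bot, the haul-bot, the scan-bot | the east bank: the lift-bot, the sort-bot]
4. Farmer goes back to the west bank alone.  [the west bank: the cut-bot, the grip-bot, the haul-bot, the scan-bot | the east bank: the lift-bot, the sort-bot]
5. Farmer goes to the east bank with the haul-bot.  [the west bank: the cut-bot, the grip-bot, the scan-bot | the east bank: the haul-bot, the lift-bot, the sort-bot]
6. Farmer goes back to the west bank with the lift-bot.  [the west bank: the cut-bot, the grip-bot, the lift-bot, the scan-bot | the east bank: the haul-bot, the sort-bot]
7. Farmer goes to the east bank with the scan-bot.  [the west bank: the cut-bot, the grip-bot, the lift-bot | the east bank: the haul-bot, the scan-bot, the sort-bot]
8. Farmer goes back to the west bank alone.  [the west bank: the cut-bot, the grip-bot, the lift-bot | the east bank: the haul-bot, the scan-bot, the sort-bot]
9. Farmer goes to the east bank with the cut-bot.  [the west bank: the grip-bot, the lift-bot | the east bank: the cut-bot, the haul-bot, the scan-bot, the sort-bot]
10. Farmer goes back to the west bank alone.  [the west bank: the grip-bot, the lift-bot | the east bank: the cut-bot, the haul-bot, the scan-bot, the sort-bot]
11. Farmer goes to the east bank with the grip-bot.  [the west bank: the lift-bot | the east bank: the cut-bot, the grip-bot, the haul-bot, the scan-bot, the sort-bot]
12. Farmer goes back to the west bank alone.  [the west bank: the lift-bot | the east bank: the cut-bot, the grip-bot, the haul-bot, the scan-bot, the sort-bot]
13. Farmer goes to the east bank with the lift-bot.  [the west bank: — | the east bank: the cut-bot, the grip-bot, the haul-bot, the lift-bot, the scan-bot, the sort-bot]

13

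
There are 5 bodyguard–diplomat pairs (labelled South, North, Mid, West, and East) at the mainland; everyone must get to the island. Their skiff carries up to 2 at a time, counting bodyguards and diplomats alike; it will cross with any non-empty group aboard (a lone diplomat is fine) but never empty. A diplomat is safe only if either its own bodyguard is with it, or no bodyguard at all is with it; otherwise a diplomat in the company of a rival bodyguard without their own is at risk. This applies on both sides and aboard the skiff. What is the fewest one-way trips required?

impossible

Following every safe sequence of crossings from the start, the most of the 10 that can be at the island as the skiff arrives there on crossings 1, 3, 5, 7 is 2, 3, 4, 5 respectively; the best ever achieved is 5 of 10.
From crossing 9 on, no configuration arises that was not already reachable earlier: only 82 distinct safe configurations (who is on which side, and where the skiff is) can ever be reached, none of them has everyone across, and every continuation just revisits them. So no valid plan exists.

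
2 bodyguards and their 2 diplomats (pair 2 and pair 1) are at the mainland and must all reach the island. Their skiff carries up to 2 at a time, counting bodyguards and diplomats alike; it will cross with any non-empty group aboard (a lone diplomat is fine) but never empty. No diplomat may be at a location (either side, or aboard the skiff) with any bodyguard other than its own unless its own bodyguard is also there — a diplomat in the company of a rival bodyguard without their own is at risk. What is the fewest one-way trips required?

5

Counting alone: each trip to the island takes at most 2 across and each return brings at least 1 back, so after t trips out (and t−1 returns) at most 2t − (t−1) of the 4 are across; that first reaches 4 at t = 3, so at least 5 crossings are needed.
The plan below uses exactly 5 crossings, so it is optimal:
1. bodyguard 2 and diplomat 2 cross → the island.
2. bodyguard 2 crosses ← the mainland.
3. bodyguard 1 and bodyguard 2 cross → the island.
4. bodyguard 1 crosses ← the mainland.
5. bodyguard 1 and diplomat 1 cross → the island.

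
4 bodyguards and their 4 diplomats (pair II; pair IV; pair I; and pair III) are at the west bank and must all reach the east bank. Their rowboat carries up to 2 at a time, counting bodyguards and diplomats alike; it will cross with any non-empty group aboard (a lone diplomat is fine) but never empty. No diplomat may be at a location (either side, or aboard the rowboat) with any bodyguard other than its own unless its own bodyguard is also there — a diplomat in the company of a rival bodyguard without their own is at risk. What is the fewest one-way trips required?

Following every safe sequence of crossings from the start, the most of the 8 that can be at the east bank as the rowboat arrives there on crossings 1, 3, 5 is 2, 3, 4 respectively; the best ever achieved is 4 of 8.
From crossing 7 on, no configuration arises that was not already reachable earlier: only 44 distinct safe configurations (who is on which side, and where the rowboat is) can ever be reached, none of them has everyone across, and every continuation just revisits them. So no valid plan exists.

impossible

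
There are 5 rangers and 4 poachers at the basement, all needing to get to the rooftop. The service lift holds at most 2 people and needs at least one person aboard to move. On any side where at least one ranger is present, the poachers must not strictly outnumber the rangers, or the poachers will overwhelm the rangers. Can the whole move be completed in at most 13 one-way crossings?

No

Counting alone: each trip to the rooftop takes at most 2 across and each return brings at least 1 back, so after t trips out (and t−1 returns) at most 2t − (t−1) of the 9 are across; that first reaches 9 at t = 8, so at least 15 crossings are needed.
Since 13 < 15, 13 crossings cannot be enough. (The shortest complete plan in fact takes 15:)
1. 2 poachers → the rooftop.  (the basement: 5R 2P; the rooftop: 0R 2P)
2. 1 poacher ← the basement.  (the basement: 5R 3P; the rooftop: 0R 1P)
3. 2 poachers → the rooftop.  (the basement: 5R 1P; the rooftop: 0R 3P)
4. 1 poacher ← the basement.  (the basement: 5R 2P; the rooftop: 0R 2P)
5. 2 rangers → the rooftop.  (the basement: 3R 2P; the rooftop: 2R 2P)
6. 1 poacher ← the basement.  (the basement: 3R 3P; the rooftop: 2R 1P)
7. 1 ranger and 1 poacher → the rooftop.  (the basement: 2R 2P; the rooftop: 3R 2P)
8. 1 ranger ← the basement.  (the basement: 3R 2P; the rooftop: 2R 2P)
9. 1 ranger and 1 poacher → the rooftop.  (the basement: 2R 1P; the rooftop: 3R 3P)
10. 1 poacher ← the basement.  (the basement: 2R 2P; the rooftop: 3R 2P)
11. 1 ranger and 1 poacher → the rooftop.  (the basement: 1R 1P; the rooftop: 4R 3P)
12. 1 ranger ← the basement.  (the basement: 2R 1P; the rooftop: 3R 3P)
13. 1 ranger and 1 poacher → the rooftop.  (the basement: 1R 0P; the rooftop: 4R 4P)
14. 1 poacher ← the basement.  (the basement: 1R 1P; the rooftop: 4R 3P)
15. 1 ranger and 1 poacher → the rooftop.  (the basement: 0R 0P; the rooftop: 5R 4P)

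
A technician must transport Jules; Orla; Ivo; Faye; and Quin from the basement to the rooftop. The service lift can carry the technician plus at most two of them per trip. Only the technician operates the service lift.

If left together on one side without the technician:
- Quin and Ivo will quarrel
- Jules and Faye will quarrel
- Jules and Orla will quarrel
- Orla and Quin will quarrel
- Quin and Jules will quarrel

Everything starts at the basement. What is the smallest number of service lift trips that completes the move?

7

Counting alone: the technician can take at most 2 across per trip to the rooftop, so moving all 5 needs at least 3 loaded trips out, with a return between consecutive ones — at least 5 crossings.
The safety rule pushes this higher. Following every safe sequence of crossings, the most of the 5 that can be at the rooftop as the service lift arrives there on crossing 5 is 4 — never all 5.
So no plan with fewer than 7 crossings exists, and this one achieves 7:
1. Technician goes to the rooftop with Jules and Quin.
2. Technician goes back to the basement with Jules.
3. Technician goes to the rooftop with Ivo and Jules.
4. Technician goes back to the basement with Quin.
5. Technician goes to the rooftop with Faye and Orla.
6. Technician goes back to the basement with Jules.
7. Technician goes to the rooftop with Jules and Quin.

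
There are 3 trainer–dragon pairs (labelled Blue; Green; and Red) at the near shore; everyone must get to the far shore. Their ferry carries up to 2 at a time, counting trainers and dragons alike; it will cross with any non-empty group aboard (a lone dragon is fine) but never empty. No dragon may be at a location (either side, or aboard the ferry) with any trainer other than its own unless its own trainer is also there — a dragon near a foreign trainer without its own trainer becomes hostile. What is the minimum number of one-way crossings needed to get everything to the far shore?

Counting alone: each trip to the far shore takes at most 2 across and each return brings at least 1 back, so after t trips out (and t−1 returns) at most 2t − (t−1) of the 6 are across; that first reaches 6 at t = 5, so at least 9 crossings are needed.
The safety rule pushes this higher. Following every safe sequence of crossings, the most of the 6 that can be at the far shore as the ferry arrives there on crossing 9 is 5 — never all 6.
So no plan with fewer than 11 crossings exists, and this one achieves 11:
1. dragon Blue and trainer Blue cross → the far shore.
2. trainer Blue crosses ← the near shore.
3. dragon Green and dragon Red cross → the far shore.
4. dragon Blue crosses ← the near shore.
5. trainer Green and trainer Red cross → the far shore.
6. dragon Green and trainer Green cross ← the near shore.
7. trainer Blue and trainer Green cross → the far shore.
8. dragon Red crosses ← the near shore.
9. dragon Blue and dragon Green cross → the far shore.
10. trainer Red crosses ← the near shore.
11. dragon Red and trainer Red cross → the far shore.

11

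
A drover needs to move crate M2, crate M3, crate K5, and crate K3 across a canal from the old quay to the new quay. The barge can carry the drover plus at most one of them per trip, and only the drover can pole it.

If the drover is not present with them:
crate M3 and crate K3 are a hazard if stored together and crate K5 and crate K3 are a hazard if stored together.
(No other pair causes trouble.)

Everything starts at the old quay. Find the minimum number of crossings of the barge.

9

Counting alone: the drover can take at most 1 across per trip to the new quay, so moving all 4 needs at least 4 loaded trips out, with a return between consecutive ones — at least 7 crossings.
The safety rule pushes this higher. Following every safe sequence of crossings, the most of the 4 that can be at the new quay as the barge arrives there on crossing 7 is 3 — never all 4.
So no plan with fewer than 9 crossings exists, and this one achieves 9:
1. Drover goes to the new quay with crate K3.  [the old quay: crate K5, crate M2, crate M3 | the new quay: crate K3]
2. Drover goes back to the old quay alone.  [the old quay: crate K5, crate M2, crate M3 | the new quay: crate K3]
3. Drover goes to the new quay with crate M2.  [the old quay: crate K5, crate M3 | the new quay: crate K3, crate M2]
4. Drover goes back to the old quay alone.  [the old quay: crate K5, crate M3 | the new quay: crate K3, crate M2]
5. Drover goes to the new quay with crate M3.  [the old quay: crate K5 | the new quay: crate K3, crate M2, crate M3]
6. Drover goes back to the old quay with crate K3.  [the old quay: crate K3, crate K5 | the new quay: crate M2, crate M3]
7. Drover goes to the new quay with crate K5.  [the old quay: crate K3 | the new quay: crate K5, crate M2, crate M3]
8. Drover goes back to the old quay alone.  [the old quay: crate K3 | the new quay: crate K5, crate M2, crate M3]
9. Drover goes to the new quay with crate K3.  [the old quay: — | the new quay: crate K3, crate K5, crate M2, crate M3]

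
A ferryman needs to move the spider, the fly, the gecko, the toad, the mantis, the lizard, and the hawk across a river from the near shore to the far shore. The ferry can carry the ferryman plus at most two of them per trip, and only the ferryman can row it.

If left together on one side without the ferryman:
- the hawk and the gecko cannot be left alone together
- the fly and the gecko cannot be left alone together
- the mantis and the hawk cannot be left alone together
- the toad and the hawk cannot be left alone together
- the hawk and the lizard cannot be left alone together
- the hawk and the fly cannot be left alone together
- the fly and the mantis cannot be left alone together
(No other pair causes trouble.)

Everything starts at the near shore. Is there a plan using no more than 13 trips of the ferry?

Yes

Yes — this plan uses 11 crossings (≤ 13):
1. Ferryman goes to the far shore with the fly and the hawk.  [the near shore: the gecko, the lizard, the mantis, the spider, the toad | the far shore: the fly, the hawk]
2. Ferryman goes back to the near shore with the fly.  [the near shore: the fly, the gecko, the lizard, the mantis, the spider, the toad | the far shore: the hawk]
3. Ferryman goes to the far shore with the fly and the spider.  [the near shore: the gecko, the lizard, the mantis, the toad | the far shore: the fly, the hawk, the spider]
4. Ferryman goes back to the near shore with the fly.  [the near shore: the fly, the gecko, the lizard, the mantis, the toad | the far shore: the hawk, the spider]
5. Ferryman goes to the far shore with the fly and the toad.  [the near shore: the gecko, the lizard, the mantis | the far shore: the fly, the hawk, the spider, the toad]
6. Ferryman goes back to the near shore with the hawk.  [the near shore: the gecko, the hawk, the lizard, the mantis | the far shore: the fly, the spider, the toad]
7. Ferryman goes to the far shore with the hawk and the lizard.  [the near shore: the gecko, the mantis | the far shore: the fly, the hawk, the lizard, the spider, the toad]
8. Ferryman goes back to the near shore with the hawk.  [the near shore: the gecko, the hawk, the mantis | the far shore: the fly, the lizard, the spider, the toad]
9. Ferryman goes to the far shore with the gecko and the mantis.  [the near shore: the hawk | the far shore: the fly, the gecko, the lizard, the mantis, the spider, the toad]
10. Ferryman goes back to the near shore with the fly.  [the near shore: the fly, the hawk | the far shore: the gecko, the lizard, the mantis, the spider, the toad]
11. Ferryman goes to the far shore with the fly and the hawk.  [the near shore: — | the far shore: the fly, the gecko, the hawk, the lizard, the mantis, the spider, the toad]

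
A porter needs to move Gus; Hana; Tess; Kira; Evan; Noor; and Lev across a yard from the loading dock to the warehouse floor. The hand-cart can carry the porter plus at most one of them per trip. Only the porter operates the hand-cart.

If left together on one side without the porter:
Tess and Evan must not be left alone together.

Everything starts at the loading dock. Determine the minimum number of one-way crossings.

Counting alone: the porter can take at most 1 across per trip to the warehouse floor, so moving all 7 needs at least 7 loaded trips out, with a return between consecutive ones — at least 13 crossings.
The plan below uses exactly 13 crossings, so it is optimal:
1. Porter goes to the warehouse floor with Tess.
2. Porter goes back to the loading dock alone.
3. Porter goes to the warehouse floor with Gus.
4. Porter goes back to the loading dock alone.
5. Porter goes to the warehouse floor with Hana.
6. Porter goes back to the loading dock alone.
7. Porter goes to the warehouse floor with Kira.
8. Porter goes back to the loading dock alone.
9. Porter goes to the warehouse floor with Noor.
10. Porter goes back to the loading dock alone.
11. Porter goes to the warehouse floor with Lev.
12. Porter goes back to the loading dock alone.
13. Porter goes to the warehouse floor with Evan.

13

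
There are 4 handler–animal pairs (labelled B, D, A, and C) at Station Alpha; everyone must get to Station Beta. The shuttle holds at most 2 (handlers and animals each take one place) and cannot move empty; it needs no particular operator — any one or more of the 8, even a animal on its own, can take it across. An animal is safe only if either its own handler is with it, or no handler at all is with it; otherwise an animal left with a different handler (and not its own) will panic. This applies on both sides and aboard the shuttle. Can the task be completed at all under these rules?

No

Following every safe sequence of crossings from the start, the most of the 8 that can be at Station Beta as the shuttle arrives there on crossings 1, 3, 5 is 2, 3, 4 respectively; the best ever achieved is 4 of 8.
From crossing 7 on, no configuration arises that was not already reachable earlier: only 44 distinct safe configurations (who is on which side, and where the shuttle is) can ever be reached, none of them has everyone across, and every continuation just revisits them. So no valid plan exists.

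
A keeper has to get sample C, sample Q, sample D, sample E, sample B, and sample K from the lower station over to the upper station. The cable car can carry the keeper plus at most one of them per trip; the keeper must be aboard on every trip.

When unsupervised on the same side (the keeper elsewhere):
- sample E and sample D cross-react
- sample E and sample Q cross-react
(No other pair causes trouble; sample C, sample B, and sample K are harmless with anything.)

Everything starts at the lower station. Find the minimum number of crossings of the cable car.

Counting alone: the keeper can take at most 1 across per trip to the upper station, so moving all 6 needs at least 6 loaded trips out, with a return between consecutive ones — at least 11 crossings.
The safety rule pushes this higher. Following every safe sequence of crossings, the most of the 6 that can be at the upper station as the cable car arrives there on crossing 11 is 5 — never all 6.
So no plan with fewer than 13 crossings exists, and this one achieves 13:
1. Keeper goes to the upper station with sample E.  [the lower station: sample B, sample C, sample D, sample K, sample Q | the upper station: sample E]
2. Keeper goes back to the lower station alone.  [the lower station: sample B, sample C, sample D, sample K, sample Q | the upper station: sample E]
3. Keeper goes to the upper station with sample C.  [the lower station: sample B, sample D, sample K, sample Q | the upper station: sample C, sample E]
4. Keeper goes back to the lower station alone.  [the lower station: sample B, sample D, sample K, sample Q | the upper station: sample C, sample E]
5. Keeper goes to the upper station with sample Q.  [the lower station: sample B, sample D, sample K | the upper station: sample C, sample E, sample Q]
6. Keeper goes back to the lower station with sample E.  [the lower station: sample B, sample D, sample E, sample K | the upper station: sample C, sample Q]
7. Keeper goes to the upper station with sample D.  [the lower station: sample B, sample E, sample K | the upper station: sample C, sample D, sample Q]
8. Keeper goes back to the lower station alone.  [the lower station: sample B, sample E, sample K | the upper station: sample C, sample D, sample Q]
9. Keeper goes to the upper station with sample B.  [the lower station: sample E, sample K | the upper station: sample B, sample C, sample D, sample Q]
10. Keeper goes back to the lower station alone.  [the lower station: sample E, sample K | the upper station: sample B, sample C, sample D, sample Q]
11. Keeper goes to the upper station with sample K.  [the lower station: sample E | the upper station: sample B, sample C, sample D, sample K, sample Q]
12. Keeper goes back to the lower station alone.  [the lower station: sample E | the upper station: sample B, sample C, sample D, sample K, sample Q]
13. Keeper goes to the upper station with sample E.  [the lower station: — | the upper station: sample B, sample C, sample D, sample E, sample K, sample Q]

13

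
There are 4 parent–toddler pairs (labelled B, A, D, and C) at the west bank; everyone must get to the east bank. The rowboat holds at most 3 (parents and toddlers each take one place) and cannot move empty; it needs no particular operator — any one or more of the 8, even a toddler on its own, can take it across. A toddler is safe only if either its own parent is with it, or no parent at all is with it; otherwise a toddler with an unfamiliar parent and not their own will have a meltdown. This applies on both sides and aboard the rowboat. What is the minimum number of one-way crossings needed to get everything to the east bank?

Counting alone: each trip to the east bank takes at most 3 across and each return brings at least 1 back, so after t trips out (and t−1 returns) at most 3t − (t−1) of the 8 are across; that first reaches 8 at t = 4, so at least 7 crossings are needed.
The safety rule pushes this higher. Following every safe sequence of crossings, the most of the 8 that can be at the east bank as the rowboat arrives there on crossing 7 is 7 — never all 8.
So no plan with fewer than 9 crossings exists, and this one achieves 9:
1. parent B and toddler B cross → the east bank.
2. parent B crosses ← the west bank.
3. parent A, parent B, and toddler A cross → the east bank.
4. parent B and toddler B cross ← the west bank.
5. parent B, parent C, and parent D cross → the east bank.
6. toddler A crosses ← the west bank.
7. toddler A and toddler B cross → the east bank.
8. toddler B crosses ← the west bank.
9. toddler B, toddler C, and toddler D cross → the east bank.

9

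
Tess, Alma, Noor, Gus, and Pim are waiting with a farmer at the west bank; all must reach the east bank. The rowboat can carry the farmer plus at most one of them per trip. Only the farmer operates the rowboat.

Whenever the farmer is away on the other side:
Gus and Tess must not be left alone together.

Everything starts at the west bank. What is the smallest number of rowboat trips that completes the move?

Counting alone: the farmer can take at most 1 across per trip to the east bank, so moving all 5 needs at least 5 loaded trips out, with a return between consecutive ones — at least 9 crossings.
The plan below uses exactly 9 crossings, so it is optimal:
1. Farmer goes to the east bank with Tess.
2. Farmer goes back to the west bank alone.
3. Farmer goes to the east bank with Alma.
4. Farmer goes back to the west bank alone.
5. Farmer goes to the east bank with Noor.
6. Farmer goes back to the west bank alone.
7. Farmer goes to the east bank with Pim.
8. Farmer goes back to the west bank alone.
9. Farmer goes to the east bank with Gus.

9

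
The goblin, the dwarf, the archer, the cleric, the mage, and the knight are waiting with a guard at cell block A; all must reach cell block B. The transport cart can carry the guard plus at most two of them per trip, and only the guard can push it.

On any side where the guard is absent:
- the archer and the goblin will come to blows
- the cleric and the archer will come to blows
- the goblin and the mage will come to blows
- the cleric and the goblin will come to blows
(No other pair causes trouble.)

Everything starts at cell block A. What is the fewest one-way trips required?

9

Counting alone: the guard can take at most 2 across per trip to cell block B, so moving all 6 needs at least 3 loaded trips out, with a return between consecutive ones — at least 5 crossings.
The safety rule pushes this higher. Following every safe sequence of crossings, the most of the 6 that can be at cell block B as the transport cart arrives there on crossings 5, 7 is 4, 5 respectively — never all 6.
So no plan with fewer than 9 crossings exists, and this one achieves 9:
1. Guard goes to cell block B with the archer and the goblin.
2. Guard goes back to cell block A with the goblin.
3. Guard goes to cell block B with the dwarf and the goblin.
4. Guard goes back to cell block A with the goblin.
5. Guard goes to cell block B with the goblin and the mage.
6. Guard goes back to cell block A with the goblin.
7. Guard goes to cell block B with the goblin and the knight.
8. Guard goes back to cell block A with the goblin.
9. Guard goes to cell block B with the cleric and the goblin.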